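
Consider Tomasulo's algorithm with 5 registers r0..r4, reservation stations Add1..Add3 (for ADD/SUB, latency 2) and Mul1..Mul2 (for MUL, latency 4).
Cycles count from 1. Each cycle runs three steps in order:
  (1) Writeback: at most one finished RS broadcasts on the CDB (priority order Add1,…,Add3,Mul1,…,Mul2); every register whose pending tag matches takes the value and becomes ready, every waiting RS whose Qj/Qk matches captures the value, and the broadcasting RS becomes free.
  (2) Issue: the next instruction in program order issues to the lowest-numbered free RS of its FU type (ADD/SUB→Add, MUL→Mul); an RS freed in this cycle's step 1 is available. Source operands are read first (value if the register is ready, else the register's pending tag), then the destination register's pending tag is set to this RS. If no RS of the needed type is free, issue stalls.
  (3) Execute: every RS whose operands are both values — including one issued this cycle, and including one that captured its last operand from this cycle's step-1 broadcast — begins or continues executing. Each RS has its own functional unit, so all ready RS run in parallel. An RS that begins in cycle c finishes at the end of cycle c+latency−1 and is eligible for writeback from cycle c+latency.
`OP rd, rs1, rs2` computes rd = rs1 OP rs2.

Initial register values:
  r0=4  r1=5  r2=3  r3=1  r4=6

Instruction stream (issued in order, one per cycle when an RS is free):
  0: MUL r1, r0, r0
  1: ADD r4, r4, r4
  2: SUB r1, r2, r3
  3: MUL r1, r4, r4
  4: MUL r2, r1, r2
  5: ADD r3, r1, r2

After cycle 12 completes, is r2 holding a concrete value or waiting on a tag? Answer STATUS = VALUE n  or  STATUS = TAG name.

STATUS = VALUE 432

cycle 1: issue MUL r1<-Mul1 // r0:4,r1:Mul1,r2:3,r3:1,r4:6
cycle 2: issue ADD r4<-Add1 // r0:4,r1:Mul1,r2:3,r3:1,r4:Add1
cycle 3: issue SUB r1<-Add2 // r0:4,r1:Add2,r2:3,r3:1,r4:Add1
cycle 4: CDB Add1=12; issue MUL r1<-Mul2 // r0:4,r1:Mul2,r2:3,r3:1,r4:12
cycle 5: CDB Add2=2; stall // r0:4,r1:Mul2,r2:3,r3:1,r4:12
cycle 6: CDB Mul1=16; issue MUL r2<-Mul1 // r0:4,r1:Mul2,r2:Mul1,r3:1,r4:12
cycle 7: issue ADD r3<-Add1 // r0:4,r1:Mul2,r2:Mul1,r3:Add1,r4:12
cycle 8: CDB Mul2=144 // r0:4,r1:144,r2:Mul1,r3:Add1,r4:12
cycle 9: - // r0:4,r1:144,r2:Mul1,r3:Add1,r4:12
cycle 10: - // r0:4,r1:144,r2:Mul1,r3:Add1,r4:12
cycle 11: - // r0:4,r1:144,r2:Mul1,r3:Add1,r4:12
cycle 12: CDB Mul1=432 // r0:4,r1:144,r2:432,r3:Add1,r4:12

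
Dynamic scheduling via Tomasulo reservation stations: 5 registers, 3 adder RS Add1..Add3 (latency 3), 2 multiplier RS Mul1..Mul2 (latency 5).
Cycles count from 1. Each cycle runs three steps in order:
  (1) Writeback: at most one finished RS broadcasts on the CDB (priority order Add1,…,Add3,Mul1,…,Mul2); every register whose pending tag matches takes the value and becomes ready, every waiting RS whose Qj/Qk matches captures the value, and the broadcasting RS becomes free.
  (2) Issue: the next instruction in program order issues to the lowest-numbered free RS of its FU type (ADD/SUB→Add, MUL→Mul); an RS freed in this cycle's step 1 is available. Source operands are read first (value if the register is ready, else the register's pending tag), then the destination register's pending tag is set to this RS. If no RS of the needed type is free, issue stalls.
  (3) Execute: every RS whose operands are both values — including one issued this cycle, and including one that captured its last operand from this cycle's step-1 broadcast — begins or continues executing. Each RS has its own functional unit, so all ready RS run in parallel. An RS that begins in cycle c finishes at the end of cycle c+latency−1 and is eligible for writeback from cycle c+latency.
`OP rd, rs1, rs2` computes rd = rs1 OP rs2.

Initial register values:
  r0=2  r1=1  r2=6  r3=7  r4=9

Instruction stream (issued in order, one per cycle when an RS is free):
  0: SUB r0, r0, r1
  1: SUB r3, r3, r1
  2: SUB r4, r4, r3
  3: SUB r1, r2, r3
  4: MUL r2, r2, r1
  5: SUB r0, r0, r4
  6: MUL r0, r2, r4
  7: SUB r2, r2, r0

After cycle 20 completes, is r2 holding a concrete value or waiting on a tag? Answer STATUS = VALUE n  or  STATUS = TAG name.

STATUS = TAG Add1

cycle 1: issue SUB r0<-Add1 // r0:Add1,r1:1,r2:6,r3:7,r4:9
cycle 2: issue SUB r3<-Add2 // r0:Add1,r1:1,r2:6,r3:Add2,r4:9
cycle 3: issue SUB r4<-Add3 // r0:Add1,r1:1,r2:6,r3:Add2,r4:Add3
cycle 4: CDB Add1=1; issue SUB r1<-Add1 // r0:1,r1:Add1,r2:6,r3:Add2,r4:Add3
cycle 5: CDB Add2=6; issue MUL r2<-Mul1 // r0:1,r1:Add1,r2:Mul1,r3:6,r4:Add3
cycle 6: issue SUB r0<-Add2 // r0:Add2,r1:Add1,r2:Mul1,r3:6,r4:Add3
cycle 7: issue MUL r0<-Mul2 // r0:Mul2,r1:Add1,r2:Mul1,r3:6,r4:Add3
cycle 8: CDB Add1=0; issue SUB r2<-Add1 // r0:Mul2,r1:0,r2:Add1,r3:6,r4:Add3
cycle 9: CDB Add3=3 // r0:Mul2,r1:0,r2:Add1,r3:6,r4:3
cycle 10: - // r0:Mul2,r1:0,r2:Add1,r3:6,r4:3
cycle 11: - // r0:Mul2,r1:0,r2:Add1,r3:6,r4:3
cycle 12: CDB Add2=-2 // r0:Mul2,r1:0,r2:Add1,r3:6,r4:3
cycle 13: CDB Mul1=0 // r0:Mul2,r1:0,r2:Add1,r3:6,r4:3
cycle 14: - // r0:Mul2,r1:0,r2:Add1,r3:6,r4:3
cycle 15: - // r0:Mul2,r1:0,r2:Add1,r3:6,r4:3
cycle 16: - // r0:Mul2,r1:0,r2:Add1,r3:6,r4:3
cycle 17: - // r0:Mul2,r1:0,r2:Add1,r3:6,r4:3
cycle 18: CDB Mul2=0 // r0:0,r1:0,r2:Add1,r3:6,r4:3
cycle 19: - // r0:0,r1:0,r2:Add1,r3:6,r4:3
cycle 20: - // r0:0,r1:0,r2:Add1,r3:6,r4:3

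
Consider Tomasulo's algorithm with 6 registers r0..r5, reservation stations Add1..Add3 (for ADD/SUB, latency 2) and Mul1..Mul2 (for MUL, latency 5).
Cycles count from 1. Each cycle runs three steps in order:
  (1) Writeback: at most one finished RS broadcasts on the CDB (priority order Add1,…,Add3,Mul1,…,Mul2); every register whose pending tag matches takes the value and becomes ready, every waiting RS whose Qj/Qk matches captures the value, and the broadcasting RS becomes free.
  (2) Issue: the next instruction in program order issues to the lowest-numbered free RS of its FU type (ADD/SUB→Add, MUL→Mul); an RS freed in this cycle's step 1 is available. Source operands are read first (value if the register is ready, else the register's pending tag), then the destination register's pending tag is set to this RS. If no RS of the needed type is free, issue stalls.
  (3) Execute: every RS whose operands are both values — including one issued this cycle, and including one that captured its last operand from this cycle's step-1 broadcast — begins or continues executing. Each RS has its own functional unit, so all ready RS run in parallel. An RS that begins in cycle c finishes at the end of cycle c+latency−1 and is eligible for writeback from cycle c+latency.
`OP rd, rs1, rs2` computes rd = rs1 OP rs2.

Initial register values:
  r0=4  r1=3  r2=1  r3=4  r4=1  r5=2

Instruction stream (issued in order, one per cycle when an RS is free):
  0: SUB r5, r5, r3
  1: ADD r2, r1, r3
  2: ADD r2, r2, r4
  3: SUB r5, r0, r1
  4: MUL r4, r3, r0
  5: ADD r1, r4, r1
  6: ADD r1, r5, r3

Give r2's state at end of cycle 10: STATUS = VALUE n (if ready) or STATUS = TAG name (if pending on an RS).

STATUS = VALUE 8

c1: issue SUB r5<-Add1 | r0:4,r1:3,r2:1,r3:4,r4:1,r5:Add1
c2: issue ADD r2<-Add2 | r0:4,r1:3,r2:Add2,r3:4,r4:1,r5:Add1
c3: CDB Add1=-2; issue ADD r2<-Add1 | r0:4,r1:3,r2:Add1,r3:4,r4:1,r5:-2
c4: CDB Add2=7; issue SUB r5<-Add2 | r0:4,r1:3,r2:Add1,r3:4,r4:1,r5:Add2
c5: issue MUL r4<-Mul1 | r0:4,r1:3,r2:Add1,r3:4,r4:Mul1,r5:Add2
c6: CDB Add1=8; issue ADD r1<-Add1 | r0:4,r1:Add1,r2:8,r3:4,r4:Mul1,r5:Add2
c7: CDB Add2=1; issue ADD r1<-Add2 | r0:4,r1:Add2,r2:8,r3:4,r4:Mul1,r5:1
c8: - | r0:4,r1:Add2,r2:8,r3:4,r4:Mul1,r5:1
c9: CDB Add2=5 | r0:4,r1:5,r2:8,r3:4,r4:Mul1,r5:1
c10: CDB Mul1=16 | r0:4,r1:5,r2:8,r3:4,r4:16,r5:1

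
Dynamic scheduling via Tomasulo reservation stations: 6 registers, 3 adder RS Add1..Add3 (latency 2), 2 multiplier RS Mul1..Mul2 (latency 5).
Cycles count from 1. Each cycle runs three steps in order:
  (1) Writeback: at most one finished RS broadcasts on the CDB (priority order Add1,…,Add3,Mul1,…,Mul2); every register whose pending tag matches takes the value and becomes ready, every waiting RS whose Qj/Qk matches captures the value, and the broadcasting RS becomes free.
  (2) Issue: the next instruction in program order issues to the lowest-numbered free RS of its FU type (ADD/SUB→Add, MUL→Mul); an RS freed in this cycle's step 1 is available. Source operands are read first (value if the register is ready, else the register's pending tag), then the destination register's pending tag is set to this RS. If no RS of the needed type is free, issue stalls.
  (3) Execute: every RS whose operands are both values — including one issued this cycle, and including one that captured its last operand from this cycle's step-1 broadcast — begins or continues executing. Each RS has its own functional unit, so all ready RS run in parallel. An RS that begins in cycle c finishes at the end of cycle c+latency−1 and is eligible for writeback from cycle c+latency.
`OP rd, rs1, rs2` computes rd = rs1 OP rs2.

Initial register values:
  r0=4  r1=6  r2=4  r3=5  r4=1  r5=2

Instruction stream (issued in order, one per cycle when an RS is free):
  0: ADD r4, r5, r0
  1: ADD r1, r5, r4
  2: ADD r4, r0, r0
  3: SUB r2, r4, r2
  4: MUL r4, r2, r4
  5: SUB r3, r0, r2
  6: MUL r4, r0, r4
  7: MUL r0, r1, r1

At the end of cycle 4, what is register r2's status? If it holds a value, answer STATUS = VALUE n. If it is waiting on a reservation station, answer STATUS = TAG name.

STATUS = TAG Add3

  c1: issue ADD r4<-Add1  regs: r0:4,r1:6,r2:4,r3:5,r4:Add1,r5:2
  c2: issue ADD r1<-Add2  regs: r0:4,r1:Add2,r2:4,r3:5,r4:Add1,r5:2
  c3: CDB Add1=6; issue ADD r4<-Add1  regs: r0:4,r1:Add2,r2:4,r3:5,r4:Add1,r5:2
  c4: issue SUB r2<-Add3  regs: r0:4,r1:Add2,r2:Add3,r3:5,r4:Add1,r5:2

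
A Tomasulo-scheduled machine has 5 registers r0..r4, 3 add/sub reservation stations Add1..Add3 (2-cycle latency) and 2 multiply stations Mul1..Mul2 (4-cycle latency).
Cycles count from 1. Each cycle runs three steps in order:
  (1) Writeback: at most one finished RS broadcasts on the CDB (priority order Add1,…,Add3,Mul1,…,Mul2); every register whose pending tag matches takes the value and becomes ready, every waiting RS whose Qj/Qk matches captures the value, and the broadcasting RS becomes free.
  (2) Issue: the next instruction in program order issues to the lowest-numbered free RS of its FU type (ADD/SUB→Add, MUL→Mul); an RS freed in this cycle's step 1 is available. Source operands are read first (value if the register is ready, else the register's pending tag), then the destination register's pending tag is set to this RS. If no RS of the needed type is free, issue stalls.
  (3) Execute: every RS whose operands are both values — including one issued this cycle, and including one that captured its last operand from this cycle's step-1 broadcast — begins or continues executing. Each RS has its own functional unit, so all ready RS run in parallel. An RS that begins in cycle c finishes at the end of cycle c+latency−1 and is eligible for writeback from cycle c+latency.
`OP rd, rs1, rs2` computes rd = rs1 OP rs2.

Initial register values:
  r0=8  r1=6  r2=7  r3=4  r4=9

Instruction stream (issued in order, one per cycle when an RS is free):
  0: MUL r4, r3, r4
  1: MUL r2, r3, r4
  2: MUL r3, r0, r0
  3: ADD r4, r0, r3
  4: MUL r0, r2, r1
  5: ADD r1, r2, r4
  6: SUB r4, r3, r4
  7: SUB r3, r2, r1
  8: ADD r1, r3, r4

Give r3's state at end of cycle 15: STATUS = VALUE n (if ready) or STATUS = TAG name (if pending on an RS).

STATUS = TAG Add3

  c1: issue MUL r4<-Mul1  regs: r0:8,r1:6,r2:7,r3:4,r4:Mul1
  c2: issue MUL r2<-Mul2  regs: r0:8,r1:6,r2:Mul2,r3:4,r4:Mul1
  c3: stall  regs: r0:8,r1:6,r2:Mul2,r3:4,r4:Mul1
  c4: stall  regs: r0:8,r1:6,r2:Mul2,r3:4,r4:Mul1
  c5: CDB Mul1=36; issue MUL r3<-Mul1  regs: r0:8,r1:6,r2:Mul2,r3:Mul1,r4:36
  c6: issue ADD r4<-Add1  regs: r0:8,r1:6,r2:Mul2,r3:Mul1,r4:Add1
  c7: stall  regs: r0:8,r1:6,r2:Mul2,r3:Mul1,r4:Add1
  c8: stall  regs: r0:8,r1:6,r2:Mul2,r3:Mul1,r4:Add1
  c9: CDB Mul1=64; issue MUL r0<-Mul1  regs: r0:Mul1,r1:6,r2:Mul2,r3:64,r4:Add1
  c10: CDB Mul2=144; issue ADD r1<-Add2  regs: r0:Mul1,r1:Add2,r2:144,r3:64,r4:Add1
  c11: CDB Add1=72; issue SUB r4<-Add1  regs: r0:Mul1,r1:Add2,r2:144,r3:64,r4:Add1
  c12: issue SUB r3<-Add3  regs: r0:Mul1,r1:Add2,r2:144,r3:Add3,r4:Add1
  c13: CDB Add1=-8; issue ADD r1<-Add1  regs: r0:Mul1,r1:Add1,r2:144,r3:Add3,r4:-8
  c14: CDB Add2=216  regs: r0:Mul1,r1:Add1,r2:144,r3:Add3,r4:-8
  c15: CDB Mul1=864  regs: r0:864,r1:Add1,r2:144,r3:Add3,r4:-8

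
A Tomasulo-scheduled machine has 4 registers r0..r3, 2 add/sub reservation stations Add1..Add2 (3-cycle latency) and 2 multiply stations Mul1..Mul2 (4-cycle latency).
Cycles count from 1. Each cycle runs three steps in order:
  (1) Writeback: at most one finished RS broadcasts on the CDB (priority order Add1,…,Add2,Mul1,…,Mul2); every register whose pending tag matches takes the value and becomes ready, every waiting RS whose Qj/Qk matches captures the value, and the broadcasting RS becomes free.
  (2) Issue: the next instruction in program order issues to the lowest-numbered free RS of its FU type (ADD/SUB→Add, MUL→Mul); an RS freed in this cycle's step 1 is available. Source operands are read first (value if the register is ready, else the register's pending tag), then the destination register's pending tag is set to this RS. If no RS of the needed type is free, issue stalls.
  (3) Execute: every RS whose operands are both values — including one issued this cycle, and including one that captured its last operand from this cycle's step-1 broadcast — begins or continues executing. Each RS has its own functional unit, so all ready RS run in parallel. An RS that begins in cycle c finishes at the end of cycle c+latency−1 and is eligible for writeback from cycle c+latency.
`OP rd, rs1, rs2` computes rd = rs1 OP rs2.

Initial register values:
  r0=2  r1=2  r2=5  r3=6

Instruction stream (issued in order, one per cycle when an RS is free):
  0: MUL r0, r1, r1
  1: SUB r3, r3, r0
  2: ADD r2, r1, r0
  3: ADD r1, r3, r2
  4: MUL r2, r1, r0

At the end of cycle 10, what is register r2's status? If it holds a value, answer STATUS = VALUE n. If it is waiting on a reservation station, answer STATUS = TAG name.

  c1: issue MUL r0<-Mul1  regs: r0:Mul1,r1:2,r2:5,r3:6
  c2: issue SUB r3<-Add1  regs: r0:Mul1,r1:2,r2:5,r3:Add1
  c3: issue ADD r2<-Add2  regs: r0:Mul1,r1:2,r2:Add2,r3:Add1
  c4: stall  regs: r0:Mul1,r1:2,r2:Add2,r3:Add1
  c5: CDB Mul1=4; stall  regs: r0:4,r1:2,r2:Add2,r3:Add1
  c6: stall  regs: r0:4,r1:2,r2:Add2,r3:Add1
  c7: stall  regs: r0:4,r1:2,r2:Add2,r3:Add1
  c8: CDB Add1=2; issue ADD r1<-Add1  regs: r0:4,r1:Add1,r2:Add2,r3:2
  c9: CDB Add2=6; issue MUL r2<-Mul1  regs: r0:4,r1:Add1,r2:Mul1,r3:2
  c10: -  regs: r0:4,r1:Add1,r2:Mul1,r3:2

STATUS = TAG Mul1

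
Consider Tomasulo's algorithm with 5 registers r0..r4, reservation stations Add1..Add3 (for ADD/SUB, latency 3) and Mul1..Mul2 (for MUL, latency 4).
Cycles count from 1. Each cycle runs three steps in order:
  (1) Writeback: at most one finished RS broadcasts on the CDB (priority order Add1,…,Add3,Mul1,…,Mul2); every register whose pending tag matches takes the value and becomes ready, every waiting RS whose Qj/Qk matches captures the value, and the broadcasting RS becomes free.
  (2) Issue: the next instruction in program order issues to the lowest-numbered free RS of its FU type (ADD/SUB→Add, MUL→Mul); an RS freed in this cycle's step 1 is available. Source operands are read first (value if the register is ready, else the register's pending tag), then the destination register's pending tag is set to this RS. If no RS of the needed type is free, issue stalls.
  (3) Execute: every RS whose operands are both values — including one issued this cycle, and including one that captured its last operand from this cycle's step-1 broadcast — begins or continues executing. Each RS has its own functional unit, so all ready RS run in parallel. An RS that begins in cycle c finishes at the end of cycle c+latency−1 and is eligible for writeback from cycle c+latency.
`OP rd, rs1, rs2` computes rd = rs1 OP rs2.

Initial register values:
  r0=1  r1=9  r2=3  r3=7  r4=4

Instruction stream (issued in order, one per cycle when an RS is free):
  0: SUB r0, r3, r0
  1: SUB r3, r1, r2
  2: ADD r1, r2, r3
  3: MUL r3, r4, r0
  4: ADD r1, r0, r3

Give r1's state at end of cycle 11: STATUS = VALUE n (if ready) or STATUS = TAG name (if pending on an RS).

STATUS = TAG Add1

cycle 1: issue SUB r0<-Add1 // r0:Add1,r1:9,r2:3,r3:7,r4:4
cycle 2: issue SUB r3<-Add2 // r0:Add1,r1:9,r2:3,r3:Add2,r4:4
cycle 3: issue ADD r1<-Add3 // r0:Add1,r1:Add3,r2:3,r3:Add2,r4:4
cycle 4: CDB Add1=6; issue MUL r3<-Mul1 // r0:6,r1:Add3,r2:3,r3:Mul1,r4:4
cycle 5: CDB Add2=6; issue ADD r1<-Add1 // r0:6,r1:Add1,r2:3,r3:Mul1,r4:4
cycle 6: - // r0:6,r1:Add1,r2:3,r3:Mul1,r4:4
cycle 7: - // r0:6,r1:Add1,r2:3,r3:Mul1,r4:4
cycle 8: CDB Add3=9 // r0:6,r1:Add1,r2:3,r3:Mul1,r4:4
cycle 9: CDB Mul1=24 // r0:6,r1:Add1,r2:3,r3:24,r4:4
cycle 10: - // r0:6,r1:Add1,r2:3,r3:24,r4:4
cycle 11: - // r0:6,r1:Add1,r2:3,r3:24,r4:4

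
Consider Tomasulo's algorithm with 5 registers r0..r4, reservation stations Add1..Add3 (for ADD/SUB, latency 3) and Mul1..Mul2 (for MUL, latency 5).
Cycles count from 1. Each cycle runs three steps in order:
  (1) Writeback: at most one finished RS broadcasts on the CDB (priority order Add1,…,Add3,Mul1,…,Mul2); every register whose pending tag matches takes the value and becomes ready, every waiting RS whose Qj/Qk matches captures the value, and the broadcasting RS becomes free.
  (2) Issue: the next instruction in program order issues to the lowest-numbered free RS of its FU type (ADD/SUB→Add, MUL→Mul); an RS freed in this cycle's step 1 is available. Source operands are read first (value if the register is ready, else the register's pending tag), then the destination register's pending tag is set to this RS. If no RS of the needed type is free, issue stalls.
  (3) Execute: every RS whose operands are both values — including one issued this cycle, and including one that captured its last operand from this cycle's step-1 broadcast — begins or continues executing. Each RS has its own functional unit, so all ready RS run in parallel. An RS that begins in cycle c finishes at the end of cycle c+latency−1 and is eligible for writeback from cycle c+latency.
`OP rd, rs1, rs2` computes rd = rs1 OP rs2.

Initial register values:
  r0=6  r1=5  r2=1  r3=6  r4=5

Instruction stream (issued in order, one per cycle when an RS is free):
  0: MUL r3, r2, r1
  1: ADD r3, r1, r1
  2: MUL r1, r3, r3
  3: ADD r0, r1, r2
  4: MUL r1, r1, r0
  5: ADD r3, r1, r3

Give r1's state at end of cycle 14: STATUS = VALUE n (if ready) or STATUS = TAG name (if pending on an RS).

STATUS = TAG Mul1

c1: issue MUL r3<-Mul1 | r0:6,r1:5,r2:1,r3:Mul1,r4:5
c2: issue ADD r3<-Add1 | r0:6,r1:5,r2:1,r3:Add1,r4:5
c3: issue MUL r1<-Mul2 | r0:6,r1:Mul2,r2:1,r3:Add1,r4:5
c4: issue ADD r0<-Add2 | r0:Add2,r1:Mul2,r2:1,r3:Add1,r4:5
c5: CDB Add1=10; stall | r0:Add2,r1:Mul2,r2:1,r3:10,r4:5
c6: CDB Mul1=5; issue MUL r1<-Mul1 | r0:Add2,r1:Mul1,r2:1,r3:10,r4:5
c7: issue ADD r3<-Add1 | r0:Add2,r1:Mul1,r2:1,r3:Add1,r4:5
c8: - | r0:Add2,r1:Mul1,r2:1,r3:Add1,r4:5
c9: - | r0:Add2,r1:Mul1,r2:1,r3:Add1,r4:5
c10: CDB Mul2=100 | r0:Add2,r1:Mul1,r2:1,r3:Add1,r4:5
c11: - | r0:Add2,r1:Mul1,r2:1,r3:Add1,r4:5
c12: - | r0:Add2,r1:Mul1,r2:1,r3:Add1,r4:5
c13: CDB Add2=101 | r0:101,r1:Mul1,r2:1,r3:Add1,r4:5
c14: - | r0:101,r1:Mul1,r2:1,r3:Add1,r4:5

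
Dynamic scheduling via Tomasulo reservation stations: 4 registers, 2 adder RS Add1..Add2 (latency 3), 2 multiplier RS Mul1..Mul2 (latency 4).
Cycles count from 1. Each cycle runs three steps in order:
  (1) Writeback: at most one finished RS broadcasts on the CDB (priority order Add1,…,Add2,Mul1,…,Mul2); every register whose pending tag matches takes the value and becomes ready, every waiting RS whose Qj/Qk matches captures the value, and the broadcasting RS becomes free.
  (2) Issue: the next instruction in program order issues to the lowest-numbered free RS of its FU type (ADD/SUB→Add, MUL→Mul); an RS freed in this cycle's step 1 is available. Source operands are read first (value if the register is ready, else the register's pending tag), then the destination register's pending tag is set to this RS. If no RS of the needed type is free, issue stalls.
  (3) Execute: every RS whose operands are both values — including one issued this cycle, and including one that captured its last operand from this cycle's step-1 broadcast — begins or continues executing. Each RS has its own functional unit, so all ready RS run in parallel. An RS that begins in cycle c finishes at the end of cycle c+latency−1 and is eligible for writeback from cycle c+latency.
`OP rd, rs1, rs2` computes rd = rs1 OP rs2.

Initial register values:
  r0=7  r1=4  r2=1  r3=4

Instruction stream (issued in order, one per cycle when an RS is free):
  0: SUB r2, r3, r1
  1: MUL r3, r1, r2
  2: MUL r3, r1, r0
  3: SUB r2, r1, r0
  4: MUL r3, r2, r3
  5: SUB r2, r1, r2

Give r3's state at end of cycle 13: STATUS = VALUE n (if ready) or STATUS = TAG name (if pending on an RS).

c1: issue SUB r2<-Add1 | r0:7,r1:4,r2:Add1,r3:4
c2: issue MUL r3<-Mul1 | r0:7,r1:4,r2:Add1,r3:Mul1
c3: issue MUL r3<-Mul2 | r0:7,r1:4,r2:Add1,r3:Mul2
c4: CDB Add1=0; issue SUB r2<-Add1 | r0:7,r1:4,r2:Add1,r3:Mul2
c5: stall | r0:7,r1:4,r2:Add1,r3:Mul2
c6: stall | r0:7,r1:4,r2:Add1,r3:Mul2
c7: CDB Add1=-3; stall | r0:7,r1:4,r2:-3,r3:Mul2
c8: CDB Mul1=0; issue MUL r3<-Mul1 | r0:7,r1:4,r2:-3,r3:Mul1
c9: CDB Mul2=28; issue SUB r2<-Add1 | r0:7,r1:4,r2:Add1,r3:Mul1
c10: - | r0:7,r1:4,r2:Add1,r3:Mul1
c11: - | r0:7,r1:4,r2:Add1,r3:Mul1
c12: CDB Add1=7 | r0:7,r1:4,r2:7,r3:Mul1
c13: CDB Mul1=-84 | r0:7,r1:4,r2:7,r3:-84

STATUS = VALUE -84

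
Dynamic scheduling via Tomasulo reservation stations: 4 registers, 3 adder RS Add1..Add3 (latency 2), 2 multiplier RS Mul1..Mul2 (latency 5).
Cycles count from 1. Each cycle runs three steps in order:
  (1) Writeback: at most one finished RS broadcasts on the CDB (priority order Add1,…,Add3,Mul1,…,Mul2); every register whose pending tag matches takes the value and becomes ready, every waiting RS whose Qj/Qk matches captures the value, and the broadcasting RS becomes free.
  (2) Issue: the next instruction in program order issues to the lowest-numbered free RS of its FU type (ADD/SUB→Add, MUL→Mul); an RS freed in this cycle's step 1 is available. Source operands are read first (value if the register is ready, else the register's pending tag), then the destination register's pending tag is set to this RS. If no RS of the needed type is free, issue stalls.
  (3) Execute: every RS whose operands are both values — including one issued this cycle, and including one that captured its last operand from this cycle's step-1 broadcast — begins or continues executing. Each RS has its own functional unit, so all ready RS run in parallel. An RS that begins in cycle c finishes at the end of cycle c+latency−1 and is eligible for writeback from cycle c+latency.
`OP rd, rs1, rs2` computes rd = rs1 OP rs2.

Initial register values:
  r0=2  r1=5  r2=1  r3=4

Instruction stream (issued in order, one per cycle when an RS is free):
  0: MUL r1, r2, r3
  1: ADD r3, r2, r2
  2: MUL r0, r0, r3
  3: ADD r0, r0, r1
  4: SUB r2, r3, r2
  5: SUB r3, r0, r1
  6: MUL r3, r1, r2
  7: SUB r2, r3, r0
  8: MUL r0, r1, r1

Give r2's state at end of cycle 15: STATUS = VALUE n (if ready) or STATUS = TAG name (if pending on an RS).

STATUS = VALUE -4

  c1: issue MUL r1<-Mul1  regs: r0:2,r1:Mul1,r2:1,r3:4
  c2: issue ADD r3<-Add1  regs: r0:2,r1:Mul1,r2:1,r3:Add1
  c3: issue MUL r0<-Mul2  regs: r0:Mul2,r1:Mul1,r2:1,r3:Add1
  c4: CDB Add1=2; issue ADD r0<-Add1  regs: r0:Add1,r1:Mul1,r2:1,r3:2
  c5: issue SUB r2<-Add2  regs: r0:Add1,r1:Mul1,r2:Add2,r3:2
  c6: CDB Mul1=4; issue SUB r3<-Add3  regs: r0:Add1,r1:4,r2:Add2,r3:Add3
  c7: CDB Add2=1; issue MUL r3<-Mul1  regs: r0:Add1,r1:4,r2:1,r3:Mul1
  c8: issue SUB r2<-Add2  regs: r0:Add1,r1:4,r2:Add2,r3:Mul1
  c9: CDB Mul2=4; issue MUL r0<-Mul2  regs: r0:Mul2,r1:4,r2:Add2,r3:Mul1
  c10: -  regs: r0:Mul2,r1:4,r2:Add2,r3:Mul1
  c11: CDB Add1=8  regs: r0:Mul2,r1:4,r2:Add2,r3:Mul1
  c12: CDB Mul1=4  regs: r0:Mul2,r1:4,r2:Add2,r3:4
  c13: CDB Add3=4  regs: r0:Mul2,r1:4,r2:Add2,r3:4
  c14: CDB Add2=-4  regs: r0:Mul2,r1:4,r2:-4,r3:4
  c15: CDB Mul2=16  regs: r0:16,r1:4,r2:-4,r3:4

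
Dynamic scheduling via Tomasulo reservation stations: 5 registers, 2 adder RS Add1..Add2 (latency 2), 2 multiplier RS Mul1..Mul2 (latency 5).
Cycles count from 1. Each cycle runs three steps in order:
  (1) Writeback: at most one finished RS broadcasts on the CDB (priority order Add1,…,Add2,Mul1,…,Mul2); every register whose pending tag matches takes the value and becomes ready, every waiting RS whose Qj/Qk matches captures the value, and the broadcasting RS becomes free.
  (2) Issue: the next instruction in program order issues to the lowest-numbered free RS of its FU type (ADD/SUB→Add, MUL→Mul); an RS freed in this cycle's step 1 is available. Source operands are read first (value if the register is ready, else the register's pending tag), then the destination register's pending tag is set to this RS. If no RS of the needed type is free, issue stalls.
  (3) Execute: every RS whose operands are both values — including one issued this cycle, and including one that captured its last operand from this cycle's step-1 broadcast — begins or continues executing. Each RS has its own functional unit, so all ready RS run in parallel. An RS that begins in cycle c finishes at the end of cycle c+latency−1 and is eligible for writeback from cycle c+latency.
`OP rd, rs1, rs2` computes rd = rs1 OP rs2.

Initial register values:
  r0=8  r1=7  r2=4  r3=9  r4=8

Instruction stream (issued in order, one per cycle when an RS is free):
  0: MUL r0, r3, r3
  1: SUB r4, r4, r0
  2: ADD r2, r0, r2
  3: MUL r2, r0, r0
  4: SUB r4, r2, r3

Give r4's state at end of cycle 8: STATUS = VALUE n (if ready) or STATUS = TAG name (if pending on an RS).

cycle 1: issue MUL r0<-Mul1 // r0:Mul1,r1:7,r2:4,r3:9,r4:8
cycle 2: issue SUB r4<-Add1 // r0:Mul1,r1:7,r2:4,r3:9,r4:Add1
cycle 3: issue ADD r2<-Add2 // r0:Mul1,r1:7,r2:Add2,r3:9,r4:Add1
cycle 4: issue MUL r2<-Mul2 // r0:Mul1,r1:7,r2:Mul2,r3:9,r4:Add1
cycle 5: stall // r0:Mul1,r1:7,r2:Mul2,r3:9,r4:Add1
cycle 6: CDB Mul1=81; stall // r0:81,r1:7,r2:Mul2,r3:9,r4:Add1
cycle 7: stall // r0:81,r1:7,r2:Mul2,r3:9,r4:Add1
cycle 8: CDB Add1=-73; issue SUB r4<-Add1 // r0:81,r1:7,r2:Mul2,r3:9,r4:Add1

STATUS = TAG Add1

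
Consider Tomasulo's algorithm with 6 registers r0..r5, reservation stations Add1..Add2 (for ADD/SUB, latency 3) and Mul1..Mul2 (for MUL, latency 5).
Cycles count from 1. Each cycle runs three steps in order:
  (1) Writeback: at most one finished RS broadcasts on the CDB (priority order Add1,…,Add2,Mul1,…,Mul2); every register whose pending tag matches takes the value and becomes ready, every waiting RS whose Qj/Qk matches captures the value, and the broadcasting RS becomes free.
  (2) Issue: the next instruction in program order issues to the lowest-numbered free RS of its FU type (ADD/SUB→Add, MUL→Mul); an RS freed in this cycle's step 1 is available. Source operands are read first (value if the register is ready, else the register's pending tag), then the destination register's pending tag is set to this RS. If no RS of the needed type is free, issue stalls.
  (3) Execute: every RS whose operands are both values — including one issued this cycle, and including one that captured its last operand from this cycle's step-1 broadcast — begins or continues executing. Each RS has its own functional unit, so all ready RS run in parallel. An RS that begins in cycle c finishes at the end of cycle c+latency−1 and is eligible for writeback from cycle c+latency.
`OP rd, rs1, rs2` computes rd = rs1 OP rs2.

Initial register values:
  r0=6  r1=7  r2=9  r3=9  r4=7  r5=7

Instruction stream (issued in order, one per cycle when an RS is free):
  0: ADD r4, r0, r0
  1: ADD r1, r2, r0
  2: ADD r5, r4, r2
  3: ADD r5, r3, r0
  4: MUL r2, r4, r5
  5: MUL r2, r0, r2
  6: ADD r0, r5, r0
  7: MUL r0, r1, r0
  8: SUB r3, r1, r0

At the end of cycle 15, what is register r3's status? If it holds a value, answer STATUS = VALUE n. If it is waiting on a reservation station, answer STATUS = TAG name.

  c1: issue ADD r4<-Add1  regs: r0:6,r1:7,r2:9,r3:9,r4:Add1,r5:7
  c2: issue ADD r1<-Add2  regs: r0:6,r1:Add2,r2:9,r3:9,r4:Add1,r5:7
  c3: stall  regs: r0:6,r1:Add2,r2:9,r3:9,r4:Add1,r5:7
  c4: CDB Add1=12; issue ADD r5<-Add1  regs: r0:6,r1:Add2,r2:9,r3:9,r4:12,r5:Add1
  c5: CDB Add2=15; issue ADD r5<-Add2  regs: r0:6,r1:15,r2:9,r3:9,r4:12,r5:Add2
  c6: issue MUL r2<-Mul1  regs: r0:6,r1:15,r2:Mul1,r3:9,r4:12,r5:Add2
  c7: CDB Add1=21; issue MUL r2<-Mul2  regs: r0:6,r1:15,r2:Mul2,r3:9,r4:12,r5:Add2
  c8: CDB Add2=15; issue ADD r0<-Add1  regs: r0:Add1,r1:15,r2:Mul2,r3:9,r4:12,r5:15
  c9: stall  regs: r0:Add1,r1:15,r2:Mul2,r3:9,r4:12,r5:15
  c10: stall  regs: r0:Add1,r1:15,r2:Mul2,r3:9,r4:12,r5:15
  c11: CDB Add1=21; stall  regs: r0:21,r1:15,r2:Mul2,r3:9,r4:12,r5:15
  c12: stall  regs: r0:21,r1:15,r2:Mul2,r3:9,r4:12,r5:15
  c13: CDB Mul1=180; issue MUL r0<-Mul1  regs: r0:Mul1,r1:15,r2:Mul2,r3:9,r4:12,r5:15
  c14: issue SUB r3<-Add1  regs: r0:Mul1,r1:15,r2:Mul2,r3:Add1,r4:12,r5:15
  c15: -  regs: r0:Mul1,r1:15,r2:Mul2,r3:Add1,r4:12,r5:15

STATUS = TAG Add1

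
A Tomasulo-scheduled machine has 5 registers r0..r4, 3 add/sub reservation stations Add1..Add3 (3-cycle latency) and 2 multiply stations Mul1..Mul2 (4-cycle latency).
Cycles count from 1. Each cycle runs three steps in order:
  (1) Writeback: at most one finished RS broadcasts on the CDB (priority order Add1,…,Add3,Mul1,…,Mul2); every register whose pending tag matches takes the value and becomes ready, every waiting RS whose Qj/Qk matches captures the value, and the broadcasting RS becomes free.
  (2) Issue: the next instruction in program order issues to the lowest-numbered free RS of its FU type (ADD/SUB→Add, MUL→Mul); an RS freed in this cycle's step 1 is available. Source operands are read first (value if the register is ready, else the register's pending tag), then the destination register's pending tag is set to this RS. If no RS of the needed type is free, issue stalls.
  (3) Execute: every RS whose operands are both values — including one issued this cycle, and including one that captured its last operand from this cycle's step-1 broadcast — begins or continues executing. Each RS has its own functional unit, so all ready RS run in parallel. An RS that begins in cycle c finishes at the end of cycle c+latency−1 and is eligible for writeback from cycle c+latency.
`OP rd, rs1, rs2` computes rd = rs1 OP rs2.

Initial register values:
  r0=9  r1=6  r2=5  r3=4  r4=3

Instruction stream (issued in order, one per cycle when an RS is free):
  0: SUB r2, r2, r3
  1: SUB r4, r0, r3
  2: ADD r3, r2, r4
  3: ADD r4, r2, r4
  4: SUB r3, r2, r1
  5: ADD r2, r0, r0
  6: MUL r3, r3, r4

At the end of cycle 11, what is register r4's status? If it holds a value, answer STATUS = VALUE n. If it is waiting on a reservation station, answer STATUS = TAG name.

cycle 1: issue SUB r2<-Add1 // r0:9,r1:6,r2:Add1,r3:4,r4:3
cycle 2: issue SUB r4<-Add2 // r0:9,r1:6,r2:Add1,r3:4,r4:Add2
cycle 3: issue ADD r3<-Add3 // r0:9,r1:6,r2:Add1,r3:Add3,r4:Add2
cycle 4: CDB Add1=1; issue ADD r4<-Add1 // r0:9,r1:6,r2:1,r3:Add3,r4:Add1
cycle 5: CDB Add2=5; issue SUB r3<-Add2 // r0:9,r1:6,r2:1,r3:Add2,r4:Add1
cycle 6: stall // r0:9,r1:6,r2:1,r3:Add2,r4:Add1
cycle 7: stall // r0:9,r1:6,r2:1,r3:Add2,r4:Add1
cycle 8: CDB Add1=6; issue ADD r2<-Add1 // r0:9,r1:6,r2:Add1,r3:Add2,r4:6
cycle 9: CDB Add2=-5; issue MUL r3<-Mul1 // r0:9,r1:6,r2:Add1,r3:Mul1,r4:6
cycle 10: CDB Add3=6 // r0:9,r1:6,r2:Add1,r3:Mul1,r4:6
cycle 11: CDB Add1=18 // r0:9,r1:6,r2:18,r3:Mul1,r4:6

STATUS = VALUE 6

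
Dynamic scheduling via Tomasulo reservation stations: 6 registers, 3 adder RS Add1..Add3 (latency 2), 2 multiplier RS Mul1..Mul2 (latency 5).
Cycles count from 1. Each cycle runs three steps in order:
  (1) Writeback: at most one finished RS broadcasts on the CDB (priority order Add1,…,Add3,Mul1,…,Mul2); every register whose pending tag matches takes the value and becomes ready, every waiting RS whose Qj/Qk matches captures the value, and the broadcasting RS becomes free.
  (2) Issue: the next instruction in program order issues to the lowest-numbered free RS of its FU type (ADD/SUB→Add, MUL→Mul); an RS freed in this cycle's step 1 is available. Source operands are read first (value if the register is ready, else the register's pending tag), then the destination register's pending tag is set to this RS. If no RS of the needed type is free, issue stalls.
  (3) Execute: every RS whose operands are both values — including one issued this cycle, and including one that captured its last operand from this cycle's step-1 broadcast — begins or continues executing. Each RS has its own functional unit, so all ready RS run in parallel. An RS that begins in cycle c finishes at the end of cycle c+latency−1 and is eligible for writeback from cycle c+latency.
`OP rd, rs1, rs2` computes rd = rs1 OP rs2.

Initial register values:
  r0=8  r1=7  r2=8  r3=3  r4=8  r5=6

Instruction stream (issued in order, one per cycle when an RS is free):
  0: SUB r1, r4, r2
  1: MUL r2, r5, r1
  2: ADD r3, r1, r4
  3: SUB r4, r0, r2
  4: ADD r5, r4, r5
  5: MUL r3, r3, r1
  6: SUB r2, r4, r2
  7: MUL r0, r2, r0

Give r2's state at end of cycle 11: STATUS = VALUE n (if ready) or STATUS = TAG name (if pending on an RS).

  c1: issue SUB r1<-Add1  regs: r0:8,r1:Add1,r2:8,r3:3,r4:8,r5:6
  c2: issue MUL r2<-Mul1  regs: r0:8,r1:Add1,r2:Mul1,r3:3,r4:8,r5:6
  c3: CDB Add1=0; issue ADD r3<-Add1  regs: r0:8,r1:0,r2:Mul1,r3:Add1,r4:8,r5:6
  c4: issue SUB r4<-Add2  regs: r0:8,r1:0,r2:Mul1,r3:Add1,r4:Add2,r5:6
  c5: CDB Add1=8; issue ADD r5<-Add1  regs: r0:8,r1:0,r2:Mul1,r3:8,r4:Add2,r5:Add1
  c6: issue MUL r3<-Mul2  regs: r0:8,r1:0,r2:Mul1,r3:Mul2,r4:Add2,r5:Add1
  c7: issue SUB r2<-Add3  regs: r0:8,r1:0,r2:Add3,r3:Mul2,r4:Add2,r5:Add1
  c8: CDB Mul1=0; issue MUL r0<-Mul1  regs: r0:Mul1,r1:0,r2:Add3,r3:Mul2,r4:Add2,r5:Add1
  c9: -  regs: r0:Mul1,r1:0,r2:Add3,r3:Mul2,r4:Add2,r5:Add1
  c10: CDB Add2=8  regs: r0:Mul1,r1:0,r2:Add3,r3:Mul2,r4:8,r5:Add1
  c11: CDB Mul2=0  regs: r0:Mul1,r1:0,r2:Add3,r3:0,r4:8,r5:Add1

STATUS = TAG Add3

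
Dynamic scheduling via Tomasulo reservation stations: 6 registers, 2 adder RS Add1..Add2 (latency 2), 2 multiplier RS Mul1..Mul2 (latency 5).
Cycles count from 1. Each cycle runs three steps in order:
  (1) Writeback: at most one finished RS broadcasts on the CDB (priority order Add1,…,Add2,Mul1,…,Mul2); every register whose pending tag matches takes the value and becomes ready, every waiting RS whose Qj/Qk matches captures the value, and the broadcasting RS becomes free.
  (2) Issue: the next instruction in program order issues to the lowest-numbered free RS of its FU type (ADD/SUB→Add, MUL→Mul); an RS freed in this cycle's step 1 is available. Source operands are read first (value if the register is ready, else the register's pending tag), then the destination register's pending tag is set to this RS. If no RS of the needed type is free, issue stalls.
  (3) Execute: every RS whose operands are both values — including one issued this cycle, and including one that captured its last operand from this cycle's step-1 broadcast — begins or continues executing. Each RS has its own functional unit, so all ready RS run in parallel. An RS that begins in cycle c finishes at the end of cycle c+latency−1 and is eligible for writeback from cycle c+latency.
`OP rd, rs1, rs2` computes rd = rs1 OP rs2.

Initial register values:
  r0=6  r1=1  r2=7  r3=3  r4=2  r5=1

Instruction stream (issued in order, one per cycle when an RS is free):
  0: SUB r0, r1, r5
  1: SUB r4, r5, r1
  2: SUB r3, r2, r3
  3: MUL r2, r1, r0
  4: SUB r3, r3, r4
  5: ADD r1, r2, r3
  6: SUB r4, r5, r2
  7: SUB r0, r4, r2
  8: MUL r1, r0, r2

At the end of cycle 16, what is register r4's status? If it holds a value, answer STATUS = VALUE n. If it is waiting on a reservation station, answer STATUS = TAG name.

STATUS = VALUE 1

cycle 1: issue SUB r0<-Add1 // r0:Add1,r1:1,r2:7,r3:3,r4:2,r5:1
cycle 2: issue SUB r4<-Add2 // r0:Add1,r1:1,r2:7,r3:3,r4:Add2,r5:1
cycle 3: CDB Add1=0; issue SUB r3<-Add1 // r0:0,r1:1,r2:7,r3:Add1,r4:Add2,r5:1
cycle 4: CDB Add2=0; issue MUL r2<-Mul1 // r0:0,r1:1,r2:Mul1,r3:Add1,r4:0,r5:1
cycle 5: CDB Add1=4; issue SUB r3<-Add1 // r0:0,r1:1,r2:Mul1,r3:Add1,r4:0,r5:1
cycle 6: issue ADD r1<-Add2 // r0:0,r1:Add2,r2:Mul1,r3:Add1,r4:0,r5:1
cycle 7: CDB Add1=4; issue SUB r4<-Add1 // r0:0,r1:Add2,r2:Mul1,r3:4,r4:Add1,r5:1
cycle 8: stall // r0:0,r1:Add2,r2:Mul1,r3:4,r4:Add1,r5:1
cycle 9: CDB Mul1=0; stall // r0:0,r1:Add2,r2:0,r3:4,r4:Add1,r5:1
cycle 10: stall // r0:0,r1:Add2,r2:0,r3:4,r4:Add1,r5:1
cycle 11: CDB Add1=1; issue SUB r0<-Add1 // r0:Add1,r1:Add2,r2:0,r3:4,r4:1,r5:1
cycle 12: CDB Add2=4; issue MUL r1<-Mul1 // r0:Add1,r1:Mul1,r2:0,r3:4,r4:1,r5:1
cycle 13: CDB Add1=1 // r0:1,r1:Mul1,r2:0,r3:4,r4:1,r5:1
cycle 14: - // r0:1,r1:Mul1,r2:0,r3:4,r4:1,r5:1
cycle 15: - // r0:1,r1:Mul1,r2:0,r3:4,r4:1,r5:1
cycle 16: - // r0:1,r1:Mul1,r2:0,r3:4,r4:1,r5:1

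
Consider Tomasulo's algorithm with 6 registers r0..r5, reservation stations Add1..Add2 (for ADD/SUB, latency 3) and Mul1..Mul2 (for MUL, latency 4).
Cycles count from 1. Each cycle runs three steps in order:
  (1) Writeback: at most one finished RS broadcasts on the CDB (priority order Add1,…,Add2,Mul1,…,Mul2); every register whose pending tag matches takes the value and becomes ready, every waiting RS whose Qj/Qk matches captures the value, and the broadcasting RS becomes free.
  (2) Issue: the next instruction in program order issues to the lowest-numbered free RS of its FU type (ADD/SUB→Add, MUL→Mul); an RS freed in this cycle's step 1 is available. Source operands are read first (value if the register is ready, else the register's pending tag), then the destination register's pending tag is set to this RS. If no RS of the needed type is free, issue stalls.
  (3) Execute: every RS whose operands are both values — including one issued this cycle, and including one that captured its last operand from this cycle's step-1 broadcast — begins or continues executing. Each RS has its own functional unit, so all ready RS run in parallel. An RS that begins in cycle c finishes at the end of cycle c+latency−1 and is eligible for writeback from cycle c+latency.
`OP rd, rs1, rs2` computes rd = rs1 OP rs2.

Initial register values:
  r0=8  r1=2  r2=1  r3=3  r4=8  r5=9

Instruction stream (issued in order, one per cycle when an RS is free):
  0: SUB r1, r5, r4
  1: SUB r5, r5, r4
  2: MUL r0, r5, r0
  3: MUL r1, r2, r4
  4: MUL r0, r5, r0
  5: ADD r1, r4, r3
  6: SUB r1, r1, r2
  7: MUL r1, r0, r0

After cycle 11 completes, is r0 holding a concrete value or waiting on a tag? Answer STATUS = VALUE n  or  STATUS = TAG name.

c1: issue SUB r1<-Add1 | r0:8,r1:Add1,r2:1,r3:3,r4:8,r5:9
c2: issue SUB r5<-Add2 | r0:8,r1:Add1,r2:1,r3:3,r4:8,r5:Add2
c3: issue MUL r0<-Mul1 | r0:Mul1,r1:Add1,r2:1,r3:3,r4:8,r5:Add2
c4: CDB Add1=1; issue MUL r1<-Mul2 | r0:Mul1,r1:Mul2,r2:1,r3:3,r4:8,r5:Add2
c5: CDB Add2=1; stall | r0:Mul1,r1:Mul2,r2:1,r3:3,r4:8,r5:1
c6: stall | r0:Mul1,r1:Mul2,r2:1,r3:3,r4:8,r5:1
c7: stall | r0:Mul1,r1:Mul2,r2:1,r3:3,r4:8,r5:1
c8: CDB Mul2=8; issue MUL r0<-Mul2 | r0:Mul2,r1:8,r2:1,r3:3,r4:8,r5:1
c9: CDB Mul1=8; issue ADD r1<-Add1 | r0:Mul2,r1:Add1,r2:1,r3:3,r4:8,r5:1
c10: issue SUB r1<-Add2 | r0:Mul2,r1:Add2,r2:1,r3:3,r4:8,r5:1
c11: issue MUL r1<-Mul1 | r0:Mul2,r1:Mul1,r2:1,r3:3,r4:8,r5:1

STATUS = TAG Mul2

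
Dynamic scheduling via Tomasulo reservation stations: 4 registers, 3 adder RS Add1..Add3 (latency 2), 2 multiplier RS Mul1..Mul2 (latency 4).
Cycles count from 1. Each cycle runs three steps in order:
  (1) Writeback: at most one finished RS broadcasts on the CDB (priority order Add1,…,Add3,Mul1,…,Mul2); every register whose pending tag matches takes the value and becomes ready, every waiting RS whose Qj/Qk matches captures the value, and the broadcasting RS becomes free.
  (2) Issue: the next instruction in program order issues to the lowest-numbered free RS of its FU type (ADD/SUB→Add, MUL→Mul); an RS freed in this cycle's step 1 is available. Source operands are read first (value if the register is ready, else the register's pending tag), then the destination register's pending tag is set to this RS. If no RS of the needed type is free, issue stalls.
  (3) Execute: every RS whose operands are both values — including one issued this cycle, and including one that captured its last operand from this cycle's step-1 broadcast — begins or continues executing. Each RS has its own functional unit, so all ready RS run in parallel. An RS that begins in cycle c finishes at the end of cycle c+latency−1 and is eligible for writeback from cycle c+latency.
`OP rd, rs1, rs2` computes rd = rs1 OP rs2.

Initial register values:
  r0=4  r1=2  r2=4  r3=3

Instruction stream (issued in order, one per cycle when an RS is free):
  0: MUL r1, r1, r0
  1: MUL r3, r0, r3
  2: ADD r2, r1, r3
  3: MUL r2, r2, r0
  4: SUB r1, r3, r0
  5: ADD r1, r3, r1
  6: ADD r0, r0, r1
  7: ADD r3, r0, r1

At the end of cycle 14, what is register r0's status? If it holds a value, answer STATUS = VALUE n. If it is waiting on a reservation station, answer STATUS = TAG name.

  c1: issue MUL r1<-Mul1  regs: r0:4,r1:Mul1,r2:4,r3:3
  c2: issue MUL r3<-Mul2  regs: r0:4,r1:Mul1,r2:4,r3:Mul2
  c3: issue ADD r2<-Add1  regs: r0:4,r1:Mul1,r2:Add1,r3:Mul2
  c4: stall  regs: r0:4,r1:Mul1,r2:Add1,r3:Mul2
  c5: CDB Mul1=8; issue MUL r2<-Mul1  regs: r0:4,r1:8,r2:Mul1,r3:Mul2
  c6: CDB Mul2=12; issue SUB r1<-Add2  regs: r0:4,r1:Add2,r2:Mul1,r3:12
  c7: issue ADD r1<-Add3  regs: r0:4,r1:Add3,r2:Mul1,r3:12
  c8: CDB Add1=20; issue ADD r0<-Add1  regs: r0:Add1,r1:Add3,r2:Mul1,r3:12
  c9: CDB Add2=8; issue ADD r3<-Add2  regs: r0:Add1,r1:Add3,r2:Mul1,r3:Add2
  c10: -  regs: r0:Add1,r1:Add3,r2:Mul1,r3:Add2
  c11: CDB Add3=20  regs: r0:Add1,r1:20,r2:Mul1,r3:Add2
  c12: CDB Mul1=80  regs: r0:Add1,r1:20,r2:80,r3:Add2
  c13: CDB Add1=24  regs: r0:24,r1:20,r2:80,r3:Add2
  c14: -  regs: r0:24,r1:20,r2:80,r3:Add2

STATUS = VALUE 24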